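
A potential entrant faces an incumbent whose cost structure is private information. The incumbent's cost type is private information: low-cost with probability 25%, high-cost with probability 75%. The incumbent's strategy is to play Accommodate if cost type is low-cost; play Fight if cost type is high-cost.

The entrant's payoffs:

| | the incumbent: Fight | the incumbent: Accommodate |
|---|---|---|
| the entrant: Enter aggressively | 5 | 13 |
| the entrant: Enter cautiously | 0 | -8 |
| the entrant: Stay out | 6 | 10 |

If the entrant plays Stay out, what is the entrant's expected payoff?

7

E[Stay out] = 0.25·10 + 0.75·6 = 2.5 + 4.5 = 7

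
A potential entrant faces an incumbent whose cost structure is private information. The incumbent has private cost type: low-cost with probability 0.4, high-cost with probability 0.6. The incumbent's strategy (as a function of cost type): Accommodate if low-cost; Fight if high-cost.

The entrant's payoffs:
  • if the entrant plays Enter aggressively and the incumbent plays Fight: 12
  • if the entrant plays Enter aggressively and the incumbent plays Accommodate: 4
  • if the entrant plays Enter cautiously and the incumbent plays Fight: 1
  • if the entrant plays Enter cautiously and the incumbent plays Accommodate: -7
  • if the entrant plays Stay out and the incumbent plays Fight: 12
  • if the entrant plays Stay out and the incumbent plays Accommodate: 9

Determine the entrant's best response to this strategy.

Stay out

E[Enter aggressively] = 0.4·(4) + 0.6·(12) = 8.8
E[Enter cautiously] = 0.4·(-7) + 0.6·(1) = -2.2
E[Stay out] = 0.4·(9) + 0.6·(12) = 10.8
Best response: Stay out (10.8 is the largest).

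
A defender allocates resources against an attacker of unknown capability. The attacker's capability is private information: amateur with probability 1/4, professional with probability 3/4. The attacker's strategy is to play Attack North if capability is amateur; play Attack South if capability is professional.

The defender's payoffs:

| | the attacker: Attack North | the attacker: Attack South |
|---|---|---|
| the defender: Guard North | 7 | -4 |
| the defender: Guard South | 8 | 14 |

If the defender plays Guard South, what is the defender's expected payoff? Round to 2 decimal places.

12.50

E[Guard South] = 1/4·8 + 3/4·14 = 2 + 21/2 = 25/2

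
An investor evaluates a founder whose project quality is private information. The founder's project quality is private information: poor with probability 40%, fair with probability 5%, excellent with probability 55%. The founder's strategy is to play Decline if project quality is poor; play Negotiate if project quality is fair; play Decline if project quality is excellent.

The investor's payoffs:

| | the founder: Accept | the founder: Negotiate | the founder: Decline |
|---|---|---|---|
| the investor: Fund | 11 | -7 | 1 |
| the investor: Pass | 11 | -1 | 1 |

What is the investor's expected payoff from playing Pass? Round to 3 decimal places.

0.900

Take the expectation over the founder's project quality, weighting each type's action by its prior probability.
E[Pass] = 0.4·1 + 0.05·(-1) + 0.55·1 = 0.4 + (-0.05) + 0.55 = 0.9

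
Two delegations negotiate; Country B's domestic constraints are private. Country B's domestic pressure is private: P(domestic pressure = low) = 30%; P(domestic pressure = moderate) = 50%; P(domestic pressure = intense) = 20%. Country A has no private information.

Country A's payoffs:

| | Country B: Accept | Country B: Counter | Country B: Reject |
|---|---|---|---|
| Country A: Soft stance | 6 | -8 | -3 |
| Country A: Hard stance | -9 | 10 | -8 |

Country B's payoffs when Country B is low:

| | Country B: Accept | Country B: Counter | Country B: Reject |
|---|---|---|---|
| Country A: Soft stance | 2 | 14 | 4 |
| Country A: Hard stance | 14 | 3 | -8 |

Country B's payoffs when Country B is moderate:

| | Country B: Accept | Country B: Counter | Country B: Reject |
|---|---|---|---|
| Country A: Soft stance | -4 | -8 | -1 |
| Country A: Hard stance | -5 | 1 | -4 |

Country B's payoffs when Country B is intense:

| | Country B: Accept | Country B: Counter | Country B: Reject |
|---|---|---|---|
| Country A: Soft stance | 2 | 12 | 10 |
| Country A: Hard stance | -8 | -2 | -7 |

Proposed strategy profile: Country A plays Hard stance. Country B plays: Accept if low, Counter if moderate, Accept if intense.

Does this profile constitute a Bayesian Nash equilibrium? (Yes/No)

No

A profile is a BNE iff every type of every player is best-responding given beliefs about the other side.
Country A plays Hard stance: E[Hard stance] = 0.3·(-9) + 0.5·(10) + 0.2·(-9) = 0.5; E[Soft stance] = -1. Best-responding. ✓
Country B (domestic pressure low), facing Hard stance: Accept gives 14, Counter gives 3, Reject gives -8. Proposed Accept is best. ✓
Country B (domestic pressure moderate), facing Hard stance: Accept gives -5, Counter gives 1, Reject gives -4. Proposed Counter is best. ✓
Country B (domestic pressure intense), facing Hard stance: Accept gives -8, Counter gives -2, Reject gives -7. Proposed Accept is not best — profitable deviation exists. ✗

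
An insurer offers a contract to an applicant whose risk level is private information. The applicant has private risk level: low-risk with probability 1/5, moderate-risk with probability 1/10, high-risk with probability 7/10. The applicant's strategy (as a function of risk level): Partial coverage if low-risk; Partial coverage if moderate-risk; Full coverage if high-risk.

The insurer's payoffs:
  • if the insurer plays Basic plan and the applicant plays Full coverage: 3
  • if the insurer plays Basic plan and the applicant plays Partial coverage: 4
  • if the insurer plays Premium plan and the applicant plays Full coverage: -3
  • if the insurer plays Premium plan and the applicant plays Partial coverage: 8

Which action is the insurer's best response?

Basic plan

E[Basic plan] = 1/5·(4) + 1/10·(4) + 7/10·(3) = 33/10
E[Premium plan] = 1/5·(8) + 1/10·(8) + 7/10·(-3) = 3/10
Best response: Basic plan (33/10 is the largest).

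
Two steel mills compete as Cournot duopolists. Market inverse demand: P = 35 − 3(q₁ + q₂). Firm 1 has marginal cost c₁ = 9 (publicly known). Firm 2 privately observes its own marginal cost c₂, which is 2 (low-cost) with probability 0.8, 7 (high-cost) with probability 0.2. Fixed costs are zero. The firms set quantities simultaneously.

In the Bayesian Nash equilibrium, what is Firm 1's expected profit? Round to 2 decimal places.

Type-c best response for Firm 2: q₂(c) = (35 − c)/6 − q₁/2.
Firm 1 maximizes expected profit; its first-order condition is 35 − 6q₁ − 3E[q₂] − 9 = 0.
Substituting E[q₂] and solving: E[c₂] = 3, so q₁ = (35 − 2·9 + 3)/9 = 2.22222.
E[P] = 35 − 3·(q₁ + E[q₂]) = 15.6667; Firm 1's expected profit = (E[P] − 9)·q₁ = (15.6667 − 9)·2.22222 = 14.8148.

14.81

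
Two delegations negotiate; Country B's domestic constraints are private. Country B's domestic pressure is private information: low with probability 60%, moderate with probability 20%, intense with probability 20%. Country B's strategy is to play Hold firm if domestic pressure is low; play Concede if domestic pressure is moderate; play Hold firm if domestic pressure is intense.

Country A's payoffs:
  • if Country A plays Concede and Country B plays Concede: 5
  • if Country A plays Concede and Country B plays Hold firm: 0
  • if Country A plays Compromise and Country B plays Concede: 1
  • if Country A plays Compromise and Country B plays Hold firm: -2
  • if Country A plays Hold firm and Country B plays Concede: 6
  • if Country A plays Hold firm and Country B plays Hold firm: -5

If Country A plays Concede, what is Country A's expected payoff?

1

E[Concede] = 0.6·0 + 0.2·5 + 0.2·0 = 0 + 1 + 0 = 1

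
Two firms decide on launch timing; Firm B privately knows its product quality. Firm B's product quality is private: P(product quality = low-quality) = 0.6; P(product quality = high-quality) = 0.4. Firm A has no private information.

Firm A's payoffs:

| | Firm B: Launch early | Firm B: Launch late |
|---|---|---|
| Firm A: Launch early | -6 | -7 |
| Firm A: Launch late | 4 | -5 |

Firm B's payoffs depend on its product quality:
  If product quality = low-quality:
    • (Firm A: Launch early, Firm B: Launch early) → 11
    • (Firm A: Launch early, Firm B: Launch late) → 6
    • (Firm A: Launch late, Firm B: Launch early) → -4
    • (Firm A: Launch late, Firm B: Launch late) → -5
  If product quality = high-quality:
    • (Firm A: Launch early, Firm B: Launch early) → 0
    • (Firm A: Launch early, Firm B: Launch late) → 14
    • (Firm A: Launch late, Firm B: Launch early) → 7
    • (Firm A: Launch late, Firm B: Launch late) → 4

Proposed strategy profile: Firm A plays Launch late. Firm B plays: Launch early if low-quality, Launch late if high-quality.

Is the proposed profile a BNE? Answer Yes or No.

No

A profile is a BNE iff every type of every player is best-responding given beliefs about the other side.
Firm A plays Launch late: E[Launch late] = 0.6·(4) + 0.4·(-5) = 0.4; E[Launch early] = -6.4. Best-responding. ✓
Firm B (product quality low-quality), facing Launch late: Launch early gives -4, Launch late gives -5. Proposed Launch early is best. ✓
Firm B (product quality high-quality), facing Launch late: Launch early gives 7, Launch late gives 4. Proposed Launch late is not best — profitable deviation exists. ✗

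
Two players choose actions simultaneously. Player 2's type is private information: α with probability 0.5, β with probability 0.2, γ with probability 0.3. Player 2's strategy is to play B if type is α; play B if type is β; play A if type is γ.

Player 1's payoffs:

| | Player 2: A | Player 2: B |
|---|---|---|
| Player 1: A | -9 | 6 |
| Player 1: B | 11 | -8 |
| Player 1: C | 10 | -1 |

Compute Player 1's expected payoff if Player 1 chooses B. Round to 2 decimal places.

-2.30

E[B] = 0.5·(-8) + 0.2·(-8) + 0.3·11 = (-4) + (-1.6) + 3.3 = -2.3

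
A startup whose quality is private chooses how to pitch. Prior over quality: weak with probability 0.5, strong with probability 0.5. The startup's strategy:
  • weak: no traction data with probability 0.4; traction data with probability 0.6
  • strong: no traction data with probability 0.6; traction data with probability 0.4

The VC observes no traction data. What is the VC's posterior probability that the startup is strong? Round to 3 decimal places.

P(no traction data) = 0.5·0.4 + 0.5·0.6 = 0.5
P(strong | no traction data) = (0.5·0.6) / 0.5 = 0.3 / 0.5 = 0.6

0.600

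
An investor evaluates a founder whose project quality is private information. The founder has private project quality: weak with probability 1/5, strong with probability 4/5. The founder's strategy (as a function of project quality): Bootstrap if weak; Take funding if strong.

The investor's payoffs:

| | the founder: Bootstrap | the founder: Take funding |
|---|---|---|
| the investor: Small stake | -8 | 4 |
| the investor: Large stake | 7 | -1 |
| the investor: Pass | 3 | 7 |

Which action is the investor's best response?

Pass

Compute the investor's expected payoff for each action, taking the expectation over the founder's type.
E[Small stake] = 1/5·(-8) + 4/5·(4) = 8/5
E[Large stake] = 1/5·(7) + 4/5·(-1) = 3/5
E[Pass] = 1/5·(3) + 4/5·(7) = 31/5
Best response: Pass (31/5 is the largest).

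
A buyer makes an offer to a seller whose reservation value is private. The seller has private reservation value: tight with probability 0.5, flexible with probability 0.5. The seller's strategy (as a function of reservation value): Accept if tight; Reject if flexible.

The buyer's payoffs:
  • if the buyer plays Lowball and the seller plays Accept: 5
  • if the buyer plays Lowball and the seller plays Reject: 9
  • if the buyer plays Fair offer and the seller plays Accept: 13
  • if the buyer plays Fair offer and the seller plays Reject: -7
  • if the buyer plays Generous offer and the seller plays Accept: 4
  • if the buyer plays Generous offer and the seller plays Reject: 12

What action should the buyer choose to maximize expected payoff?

Compute the buyer's expected payoff for each action, taking the expectation over the seller's type.
E[Lowball] = 0.5·(5) + 0.5·(9) = 7
E[Fair offer] = 0.5·(13) + 0.5·(-7) = 3
E[Generous offer] = 0.5·(4) + 0.5·(12) = 8
Best response: Generous offer (8 is the largest).

Generous offer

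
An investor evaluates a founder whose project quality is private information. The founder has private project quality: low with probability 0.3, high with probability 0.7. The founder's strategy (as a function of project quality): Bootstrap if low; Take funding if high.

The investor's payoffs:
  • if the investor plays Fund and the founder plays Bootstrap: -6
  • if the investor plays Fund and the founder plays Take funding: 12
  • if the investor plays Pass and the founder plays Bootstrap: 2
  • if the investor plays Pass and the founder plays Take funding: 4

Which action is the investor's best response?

Fund

E[Fund] = 0.3·(-6) + 0.7·(12) = 6.6
E[Pass] = 0.3·(2) + 0.7·(4) = 3.4
Best response: Fund (6.6 is the largest).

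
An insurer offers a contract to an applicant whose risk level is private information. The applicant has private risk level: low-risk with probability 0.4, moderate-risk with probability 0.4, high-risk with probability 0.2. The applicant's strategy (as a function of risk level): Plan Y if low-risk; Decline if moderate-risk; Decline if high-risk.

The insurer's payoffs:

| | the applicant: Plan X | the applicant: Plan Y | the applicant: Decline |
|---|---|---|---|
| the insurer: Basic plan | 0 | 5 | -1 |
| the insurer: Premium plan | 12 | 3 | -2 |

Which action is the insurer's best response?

Compute the insurer's expected payoff for each action, taking the expectation over the applicant's type.
E[Basic plan] = 0.4·(5) + 0.4·(-1) + 0.2·(-1) = 1.4
E[Premium plan] = 0.4·(3) + 0.4·(-2) + 0.2·(-2) = 0
Best response: Basic plan (1.4 is the largest).

Basic plan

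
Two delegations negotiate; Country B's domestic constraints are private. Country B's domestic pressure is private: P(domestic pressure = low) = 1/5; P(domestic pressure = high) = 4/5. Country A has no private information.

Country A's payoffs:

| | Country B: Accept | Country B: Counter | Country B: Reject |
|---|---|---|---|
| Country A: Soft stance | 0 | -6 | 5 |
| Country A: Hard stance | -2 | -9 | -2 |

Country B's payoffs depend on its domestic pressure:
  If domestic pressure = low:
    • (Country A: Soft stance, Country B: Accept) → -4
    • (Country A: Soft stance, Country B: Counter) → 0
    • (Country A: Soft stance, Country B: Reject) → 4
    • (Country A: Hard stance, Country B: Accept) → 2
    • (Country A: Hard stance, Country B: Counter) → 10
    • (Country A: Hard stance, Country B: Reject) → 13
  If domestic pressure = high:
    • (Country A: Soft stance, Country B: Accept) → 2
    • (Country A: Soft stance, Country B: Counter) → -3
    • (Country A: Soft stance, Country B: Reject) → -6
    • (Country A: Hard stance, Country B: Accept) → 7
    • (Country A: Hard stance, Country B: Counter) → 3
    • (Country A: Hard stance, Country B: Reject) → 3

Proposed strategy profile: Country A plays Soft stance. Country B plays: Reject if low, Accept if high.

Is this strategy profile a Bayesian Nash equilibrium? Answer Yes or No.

Yes

A profile is a BNE iff every type of every player is best-responding given beliefs about the other side.
Country A plays Soft stance: E[Soft stance] = 1/5·(5) + 4/5·(0) = 1; E[Hard stance] = -2. Best-responding. ✓
Country B (domestic pressure low), facing Soft stance: Accept gives -4, Counter gives 0, Reject gives 4. Proposed Reject is best. ✓
Country B (domestic pressure high), facing Soft stance: Accept gives 2, Counter gives -3, Reject gives -6. Proposed Accept is best. ✓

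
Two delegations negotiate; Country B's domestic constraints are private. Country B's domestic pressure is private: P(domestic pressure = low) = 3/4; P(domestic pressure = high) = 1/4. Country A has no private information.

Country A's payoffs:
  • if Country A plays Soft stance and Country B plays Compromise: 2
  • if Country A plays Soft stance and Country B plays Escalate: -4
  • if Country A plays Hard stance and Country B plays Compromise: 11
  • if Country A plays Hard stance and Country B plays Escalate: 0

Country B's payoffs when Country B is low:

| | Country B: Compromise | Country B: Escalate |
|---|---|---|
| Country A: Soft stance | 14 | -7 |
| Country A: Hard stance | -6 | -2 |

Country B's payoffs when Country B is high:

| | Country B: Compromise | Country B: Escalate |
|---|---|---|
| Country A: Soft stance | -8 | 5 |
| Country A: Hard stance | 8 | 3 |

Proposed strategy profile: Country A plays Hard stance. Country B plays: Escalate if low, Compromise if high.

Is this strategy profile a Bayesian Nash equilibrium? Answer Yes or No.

Yes

A profile is a BNE iff every type of every player is best-responding given beliefs about the other side.
Country A plays Hard stance: E[Hard stance] = 3/4·(0) + 1/4·(11) = 11/4; E[Soft stance] = -5/2. Best-responding. ✓
Country B (domestic pressure low), facing Hard stance: Compromise gives -6, Escalate gives -2. Proposed Escalate is best. ✓
Country B (domestic pressure high), facing Hard stance: Compromise gives 8, Escalate gives 3. Proposed Compromise is best. ✓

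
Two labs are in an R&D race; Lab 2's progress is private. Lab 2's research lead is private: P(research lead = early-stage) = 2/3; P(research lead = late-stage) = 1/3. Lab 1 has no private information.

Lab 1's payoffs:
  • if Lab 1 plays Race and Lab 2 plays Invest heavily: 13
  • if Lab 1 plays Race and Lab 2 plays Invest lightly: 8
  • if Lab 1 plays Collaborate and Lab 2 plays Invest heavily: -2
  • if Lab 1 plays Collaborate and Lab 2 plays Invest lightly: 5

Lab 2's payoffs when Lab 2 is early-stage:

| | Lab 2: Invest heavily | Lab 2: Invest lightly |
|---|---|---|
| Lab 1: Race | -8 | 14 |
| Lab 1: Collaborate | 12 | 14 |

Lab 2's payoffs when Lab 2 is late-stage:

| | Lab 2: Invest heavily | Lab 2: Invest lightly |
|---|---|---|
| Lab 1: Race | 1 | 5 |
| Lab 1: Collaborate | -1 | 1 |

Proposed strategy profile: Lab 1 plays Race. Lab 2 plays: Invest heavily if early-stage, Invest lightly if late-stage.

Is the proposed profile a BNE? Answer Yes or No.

Lab 1 plays Race: E[Race] = 2/3·(13) + 1/3·(8) = 34/3; E[Collaborate] = 1/3. Best-responding. ✓
Lab 2 (research lead early-stage), facing Race: Invest heavily gives -8, Invest lightly gives 14. Proposed Invest heavily is not best — profitable deviation exists. ✗
Lab 2 (research lead late-stage), facing Race: Invest heavily gives 1, Invest lightly gives 5. Proposed Invest lightly is best. ✓

No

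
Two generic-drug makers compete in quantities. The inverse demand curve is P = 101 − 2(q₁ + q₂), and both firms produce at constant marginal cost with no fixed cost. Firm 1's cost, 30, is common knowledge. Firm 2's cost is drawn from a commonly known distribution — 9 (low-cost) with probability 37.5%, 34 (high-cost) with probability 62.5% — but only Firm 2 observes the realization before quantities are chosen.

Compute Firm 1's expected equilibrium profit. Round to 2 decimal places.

Firm 2 with cost c maximizes (101 − 2(q₁+q₂) − c)·q₂, giving q₂(c) = (101 − c − 2q₁)/4.
E[c₂] = 0.375·9 + 0.625·34 = 24.625
Firm 1's FOC against E[q₂] yields q₁ = (101 − 2·30 + E[c₂])/6 = (101 − 60 + 24.625)/6 = 10.9375.
E[P] = 101 − 2·(q₁ + E[q₂]) = 51.875; Firm 1's expected profit = (E[P] − 30)·q₁ = (51.875 − 30)·10.9375 = 239.258.

239.26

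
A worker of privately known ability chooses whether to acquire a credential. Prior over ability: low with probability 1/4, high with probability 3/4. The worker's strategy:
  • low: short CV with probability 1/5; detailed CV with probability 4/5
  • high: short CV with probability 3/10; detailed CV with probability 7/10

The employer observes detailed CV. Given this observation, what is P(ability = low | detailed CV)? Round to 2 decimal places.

Apply Bayes' rule using the sender's strategy as the likelihood.
P(detailed CV) = (1/4)·(4/5) + (3/4)·(7/10) = 29/40
P(low | detailed CV) = ((1/4)·(4/5)) / (29/40) = (1/5) / (29/40) = 8/29

0.28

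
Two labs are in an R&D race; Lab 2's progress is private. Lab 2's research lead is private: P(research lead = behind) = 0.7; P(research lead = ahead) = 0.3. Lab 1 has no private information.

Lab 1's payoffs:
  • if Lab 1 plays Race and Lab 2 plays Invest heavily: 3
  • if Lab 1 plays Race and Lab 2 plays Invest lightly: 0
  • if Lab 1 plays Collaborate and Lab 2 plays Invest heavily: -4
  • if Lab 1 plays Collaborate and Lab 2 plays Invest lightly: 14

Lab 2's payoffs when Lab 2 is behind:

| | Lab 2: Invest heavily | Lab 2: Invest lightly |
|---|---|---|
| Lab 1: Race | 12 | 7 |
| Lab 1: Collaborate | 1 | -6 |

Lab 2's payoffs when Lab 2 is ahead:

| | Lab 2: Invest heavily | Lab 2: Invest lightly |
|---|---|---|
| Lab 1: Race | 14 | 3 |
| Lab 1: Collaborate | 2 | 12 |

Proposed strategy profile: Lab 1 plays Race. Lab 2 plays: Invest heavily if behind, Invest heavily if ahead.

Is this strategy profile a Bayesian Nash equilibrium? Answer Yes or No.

Yes

Lab 1 plays Race: E[Race] = 0.7·(3) + 0.3·(3) = 3; E[Collaborate] = -4. Best-responding. ✓
Lab 2 (research lead behind), facing Race: Invest heavily gives 12, Invest lightly gives 7. Proposed Invest heavily is best. ✓
Lab 2 (research lead ahead), facing Race: Invest heavily gives 14, Invest lightly gives 3. Proposed Invest heavily is best. ✓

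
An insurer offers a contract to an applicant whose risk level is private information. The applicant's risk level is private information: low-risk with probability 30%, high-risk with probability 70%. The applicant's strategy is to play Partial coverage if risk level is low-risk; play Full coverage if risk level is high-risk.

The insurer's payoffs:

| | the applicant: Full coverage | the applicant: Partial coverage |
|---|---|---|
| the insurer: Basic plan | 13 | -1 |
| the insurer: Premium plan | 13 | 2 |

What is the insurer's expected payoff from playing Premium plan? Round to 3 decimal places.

E[Premium plan] = 0.3·2 + 0.7·13 = 0.6 + 9.1 = 9.7

9.700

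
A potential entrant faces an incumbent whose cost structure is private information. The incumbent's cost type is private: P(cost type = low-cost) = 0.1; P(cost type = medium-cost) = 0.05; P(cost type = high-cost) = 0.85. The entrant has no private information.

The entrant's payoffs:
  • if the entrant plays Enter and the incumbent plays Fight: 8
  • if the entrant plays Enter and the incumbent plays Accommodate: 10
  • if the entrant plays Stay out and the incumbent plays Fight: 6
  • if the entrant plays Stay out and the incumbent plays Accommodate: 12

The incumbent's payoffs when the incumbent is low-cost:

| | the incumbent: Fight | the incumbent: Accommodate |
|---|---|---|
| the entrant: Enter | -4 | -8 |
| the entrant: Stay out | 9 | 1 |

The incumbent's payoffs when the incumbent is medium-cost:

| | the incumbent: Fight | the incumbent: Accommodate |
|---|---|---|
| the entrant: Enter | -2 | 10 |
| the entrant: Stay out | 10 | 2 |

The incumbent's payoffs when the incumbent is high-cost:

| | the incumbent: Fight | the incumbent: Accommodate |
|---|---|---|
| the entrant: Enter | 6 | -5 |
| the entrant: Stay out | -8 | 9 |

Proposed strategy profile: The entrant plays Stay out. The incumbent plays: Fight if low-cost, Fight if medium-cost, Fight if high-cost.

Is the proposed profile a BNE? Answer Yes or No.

No

A profile is a BNE iff every type of every player is best-responding given beliefs about the other side.
The entrant plays Stay out: E[Stay out] = 0.1·(6) + 0.05·(6) + 0.85·(6) = 6; E[Enter] = 8. Not best-responding. ✗
The incumbent (cost type low-cost), facing Stay out: Fight gives 9, Accommodate gives 1. Proposed Fight is best. ✓
The incumbent (cost type medium-cost), facing Stay out: Fight gives 10, Accommodate gives 2. Proposed Fight is best. ✓
The incumbent (cost type high-cost), facing Stay out: Fight gives -8, Accommodate gives 9. Proposed Fight is not best — profitable deviation exists. ✗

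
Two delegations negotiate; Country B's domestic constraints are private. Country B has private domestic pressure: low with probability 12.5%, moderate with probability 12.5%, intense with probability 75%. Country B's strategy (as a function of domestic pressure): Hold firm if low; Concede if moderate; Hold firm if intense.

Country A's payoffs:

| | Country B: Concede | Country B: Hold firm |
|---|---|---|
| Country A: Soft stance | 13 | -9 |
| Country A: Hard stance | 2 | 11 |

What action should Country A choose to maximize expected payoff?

Hard stance

E[Soft stance] = 0.125·(-9) + 0.125·(13) + 0.75·(-9) = -6.25
E[Hard stance] = 0.125·(11) + 0.125·(2) + 0.75·(11) = 9.875
Best response: Hard stance (9.875 is the largest).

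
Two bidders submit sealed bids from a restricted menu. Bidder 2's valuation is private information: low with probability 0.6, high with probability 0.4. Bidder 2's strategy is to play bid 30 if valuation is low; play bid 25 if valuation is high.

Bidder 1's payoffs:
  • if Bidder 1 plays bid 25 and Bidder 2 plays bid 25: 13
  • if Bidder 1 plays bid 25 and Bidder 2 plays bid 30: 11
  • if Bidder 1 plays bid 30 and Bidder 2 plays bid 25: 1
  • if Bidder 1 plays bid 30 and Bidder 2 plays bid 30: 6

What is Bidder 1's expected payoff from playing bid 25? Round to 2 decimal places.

11.80

Take the expectation over Bidder 2's valuation, weighting each type's action by its prior probability.
E[bid 25] = 0.6·11 + 0.4·13 = 6.6 + 5.2 = 11.8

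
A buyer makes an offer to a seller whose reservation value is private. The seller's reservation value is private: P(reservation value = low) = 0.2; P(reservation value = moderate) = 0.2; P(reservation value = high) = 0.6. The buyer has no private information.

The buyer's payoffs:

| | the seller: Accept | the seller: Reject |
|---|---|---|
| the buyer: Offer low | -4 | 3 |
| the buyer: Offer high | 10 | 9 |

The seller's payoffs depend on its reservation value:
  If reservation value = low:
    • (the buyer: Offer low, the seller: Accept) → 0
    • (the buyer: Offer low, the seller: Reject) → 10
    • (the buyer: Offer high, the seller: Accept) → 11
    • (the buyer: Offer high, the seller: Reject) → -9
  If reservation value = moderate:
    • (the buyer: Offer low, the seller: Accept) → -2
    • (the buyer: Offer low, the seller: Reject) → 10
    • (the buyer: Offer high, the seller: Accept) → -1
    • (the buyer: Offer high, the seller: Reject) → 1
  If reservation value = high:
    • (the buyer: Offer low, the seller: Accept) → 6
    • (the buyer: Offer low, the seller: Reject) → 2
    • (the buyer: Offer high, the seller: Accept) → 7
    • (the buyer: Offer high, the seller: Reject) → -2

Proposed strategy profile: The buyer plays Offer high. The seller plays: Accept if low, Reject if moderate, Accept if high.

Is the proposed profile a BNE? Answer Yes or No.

A profile is a BNE iff every type of every player is best-responding given beliefs about the other side.
The buyer plays Offer high: E[Offer high] = 0.2·(10) + 0.2·(9) + 0.6·(10) = 9.8; E[Offer low] = -2.6. Best-responding. ✓
The seller (reservation value low), facing Offer high: Accept gives 11, Reject gives -9. Proposed Accept is best. ✓
The seller (reservation value moderate), facing Offer high: Accept gives -1, Reject gives 1. Proposed Reject is best. ✓
The seller (reservation value high), facing Offer high: Accept gives 7, Reject gives -2. Proposed Accept is best. ✓

Yes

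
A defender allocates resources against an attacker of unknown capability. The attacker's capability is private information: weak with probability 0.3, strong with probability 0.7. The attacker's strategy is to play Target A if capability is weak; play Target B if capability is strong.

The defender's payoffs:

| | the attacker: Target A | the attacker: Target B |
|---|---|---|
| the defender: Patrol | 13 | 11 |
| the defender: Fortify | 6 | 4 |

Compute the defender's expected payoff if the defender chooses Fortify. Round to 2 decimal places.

4.60

E[Fortify] = 0.3·6 + 0.7·4 = 1.8 + 2.8 = 4.6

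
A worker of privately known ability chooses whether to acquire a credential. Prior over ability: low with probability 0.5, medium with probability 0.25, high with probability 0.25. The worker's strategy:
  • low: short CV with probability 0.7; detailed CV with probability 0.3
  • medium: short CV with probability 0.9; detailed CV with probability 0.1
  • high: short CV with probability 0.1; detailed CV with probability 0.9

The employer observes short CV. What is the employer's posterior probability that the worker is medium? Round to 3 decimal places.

P(short CV) = 0.5·0.7 + 0.25·0.9 + 0.25·0.1 = 0.6
P(medium | short CV) = (0.25·0.9) / 0.6 = 0.225 / 0.6 = 0.375

0.375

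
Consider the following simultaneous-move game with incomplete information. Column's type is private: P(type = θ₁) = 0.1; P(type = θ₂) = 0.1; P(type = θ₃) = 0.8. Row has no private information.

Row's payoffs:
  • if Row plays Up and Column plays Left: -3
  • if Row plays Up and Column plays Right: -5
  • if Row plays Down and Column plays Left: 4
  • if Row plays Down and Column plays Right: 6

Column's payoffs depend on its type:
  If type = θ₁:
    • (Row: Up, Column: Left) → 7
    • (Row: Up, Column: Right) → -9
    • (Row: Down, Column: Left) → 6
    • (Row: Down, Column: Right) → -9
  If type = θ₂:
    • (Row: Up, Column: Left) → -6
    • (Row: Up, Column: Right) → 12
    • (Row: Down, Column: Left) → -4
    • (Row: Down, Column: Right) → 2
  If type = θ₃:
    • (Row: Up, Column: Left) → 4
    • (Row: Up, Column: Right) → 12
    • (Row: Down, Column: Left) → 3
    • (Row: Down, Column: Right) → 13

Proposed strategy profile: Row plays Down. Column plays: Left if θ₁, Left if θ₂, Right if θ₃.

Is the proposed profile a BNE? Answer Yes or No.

Row plays Down: E[Down] = 0.1·(4) + 0.1·(4) + 0.8·(6) = 5.6; E[Up] = -4.6. Best-responding. ✓
Column (type θ₁), facing Down: Left gives 6, Right gives -9. Proposed Left is best. ✓
Column (type θ₂), facing Down: Left gives -4, Right gives 2. Proposed Left is not best — profitable deviation exists. ✗
Column (type θ₃), facing Down: Left gives 3, Right gives 13. Proposed Right is best. ✓

No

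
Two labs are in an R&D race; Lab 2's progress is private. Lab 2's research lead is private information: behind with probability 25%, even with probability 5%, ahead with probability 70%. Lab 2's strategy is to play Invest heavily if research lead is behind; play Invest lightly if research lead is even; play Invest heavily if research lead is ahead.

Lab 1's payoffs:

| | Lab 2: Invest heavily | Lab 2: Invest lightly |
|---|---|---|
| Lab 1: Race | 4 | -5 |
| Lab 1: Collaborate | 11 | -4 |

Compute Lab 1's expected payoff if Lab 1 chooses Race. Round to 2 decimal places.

Take the expectation over Lab 2's research lead, weighting each type's action by its prior probability.
E[Race] = 0.25·4 + 0.05·(-5) + 0.7·4 = 1 + (-0.25) + 2.8 = 3.55

3.55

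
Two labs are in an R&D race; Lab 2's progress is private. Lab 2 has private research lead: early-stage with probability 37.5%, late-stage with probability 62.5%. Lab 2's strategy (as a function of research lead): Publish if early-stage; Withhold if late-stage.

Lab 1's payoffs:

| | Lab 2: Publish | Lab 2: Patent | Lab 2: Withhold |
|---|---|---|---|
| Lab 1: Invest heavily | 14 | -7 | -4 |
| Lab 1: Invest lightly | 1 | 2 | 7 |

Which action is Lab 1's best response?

Invest lightly

Compute Lab 1's expected payoff for each action, taking the expectation over Lab 2's type.
E[Invest heavily] = 0.375·(14) + 0.625·(-4) = 2.75
E[Invest lightly] = 0.375·(1) + 0.625·(7) = 4.75
Best response: Invest lightly (4.75 is the largest).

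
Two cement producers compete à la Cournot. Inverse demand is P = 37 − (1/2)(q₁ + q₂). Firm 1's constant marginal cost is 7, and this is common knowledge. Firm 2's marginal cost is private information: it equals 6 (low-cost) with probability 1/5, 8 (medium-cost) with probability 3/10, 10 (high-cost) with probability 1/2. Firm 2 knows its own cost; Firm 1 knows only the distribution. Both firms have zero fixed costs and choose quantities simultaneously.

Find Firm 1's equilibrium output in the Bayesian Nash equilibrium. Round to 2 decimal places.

21.07

Firm 2 with cost c maximizes (37 − (1/2)(q₁+q₂) − c)·q₂, giving q₂(c) = (37 − c − (1/2)q₁).
E[c₂] = 1/5·6 + 3/10·8 + 1/2·10 = 8.6
Firm 1's FOC against E[q₂] yields q₁ = (37 − 2·7 + E[c₂])/(3/2) = (37 − 14 + 8.6)/(3/2) = 21.0667.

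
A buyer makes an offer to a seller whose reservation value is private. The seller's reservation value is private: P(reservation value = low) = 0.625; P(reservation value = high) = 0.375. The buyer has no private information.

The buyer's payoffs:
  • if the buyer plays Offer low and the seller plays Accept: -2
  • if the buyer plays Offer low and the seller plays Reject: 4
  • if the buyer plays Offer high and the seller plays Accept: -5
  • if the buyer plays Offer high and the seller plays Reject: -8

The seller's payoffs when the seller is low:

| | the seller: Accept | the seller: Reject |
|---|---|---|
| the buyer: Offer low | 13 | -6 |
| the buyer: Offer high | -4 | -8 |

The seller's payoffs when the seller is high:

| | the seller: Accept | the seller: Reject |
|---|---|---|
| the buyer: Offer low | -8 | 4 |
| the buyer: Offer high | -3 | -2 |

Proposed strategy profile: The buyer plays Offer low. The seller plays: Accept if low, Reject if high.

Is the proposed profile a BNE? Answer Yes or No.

The buyer plays Offer low: E[Offer low] = 0.625·(-2) + 0.375·(4) = 0.25; E[Offer high] = -6.125. Best-responding. ✓
The seller (reservation value low), facing Offer low: Accept gives 13, Reject gives -6. Proposed Accept is best. ✓
The seller (reservation value high), facing Offer low: Accept gives -8, Reject gives 4. Proposed Reject is best. ✓

Yes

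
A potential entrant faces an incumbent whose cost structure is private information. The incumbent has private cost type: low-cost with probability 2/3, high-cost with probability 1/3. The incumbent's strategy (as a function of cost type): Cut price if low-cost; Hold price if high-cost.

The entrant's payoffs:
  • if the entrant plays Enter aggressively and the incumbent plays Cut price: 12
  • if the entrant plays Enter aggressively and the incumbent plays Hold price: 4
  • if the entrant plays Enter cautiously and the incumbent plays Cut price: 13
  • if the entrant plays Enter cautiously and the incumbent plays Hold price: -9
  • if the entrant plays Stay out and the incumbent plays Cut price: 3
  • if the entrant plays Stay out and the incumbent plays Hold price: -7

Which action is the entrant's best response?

E[Enter aggressively] = 2/3·(12) + 1/3·(4) = 28/3
E[Enter cautiously] = 2/3·(13) + 1/3·(-9) = 17/3
E[Stay out] = 2/3·(3) + 1/3·(-7) = -1/3
Best response: Enter aggressively (28/3 is the largest).

Enter aggressively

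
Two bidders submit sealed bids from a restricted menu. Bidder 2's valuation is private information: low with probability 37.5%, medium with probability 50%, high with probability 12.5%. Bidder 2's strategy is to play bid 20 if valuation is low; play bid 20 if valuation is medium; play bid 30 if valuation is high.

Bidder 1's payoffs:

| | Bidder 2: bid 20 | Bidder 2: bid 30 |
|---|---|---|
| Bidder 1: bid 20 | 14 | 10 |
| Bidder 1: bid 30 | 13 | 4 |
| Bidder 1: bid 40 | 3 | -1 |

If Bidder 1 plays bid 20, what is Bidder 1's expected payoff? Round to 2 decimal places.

E[bid 20] = 0.375·14 + 0.5·14 + 0.125·10 = 5.25 + 7 + 1.25 = 13.5

13.50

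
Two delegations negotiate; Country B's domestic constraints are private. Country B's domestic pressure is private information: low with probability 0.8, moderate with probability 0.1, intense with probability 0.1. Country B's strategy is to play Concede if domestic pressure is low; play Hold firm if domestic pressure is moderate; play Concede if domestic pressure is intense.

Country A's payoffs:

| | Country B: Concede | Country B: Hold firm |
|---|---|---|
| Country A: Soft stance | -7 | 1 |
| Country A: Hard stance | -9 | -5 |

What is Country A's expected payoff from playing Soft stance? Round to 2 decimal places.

-6.20

E[Soft stance] = 0.8·(-7) + 0.1·1 + 0.1·(-7) = (-5.6) + 0.1 + (-0.7) = -6.2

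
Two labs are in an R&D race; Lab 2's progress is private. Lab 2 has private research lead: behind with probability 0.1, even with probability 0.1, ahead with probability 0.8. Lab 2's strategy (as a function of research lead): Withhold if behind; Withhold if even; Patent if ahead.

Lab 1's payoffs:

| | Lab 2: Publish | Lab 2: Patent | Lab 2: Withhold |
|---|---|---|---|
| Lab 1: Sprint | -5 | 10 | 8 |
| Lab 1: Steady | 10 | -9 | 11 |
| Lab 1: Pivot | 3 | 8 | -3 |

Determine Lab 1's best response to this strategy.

Sprint

E[Sprint] = 0.1·(8) + 0.1·(8) + 0.8·(10) = 9.6
E[Steady] = 0.1·(11) + 0.1·(11) + 0.8·(-9) = -5
E[Pivot] = 0.1·(-3) + 0.1·(-3) + 0.8·(8) = 5.8
Best response: Sprint (9.6 is the largest).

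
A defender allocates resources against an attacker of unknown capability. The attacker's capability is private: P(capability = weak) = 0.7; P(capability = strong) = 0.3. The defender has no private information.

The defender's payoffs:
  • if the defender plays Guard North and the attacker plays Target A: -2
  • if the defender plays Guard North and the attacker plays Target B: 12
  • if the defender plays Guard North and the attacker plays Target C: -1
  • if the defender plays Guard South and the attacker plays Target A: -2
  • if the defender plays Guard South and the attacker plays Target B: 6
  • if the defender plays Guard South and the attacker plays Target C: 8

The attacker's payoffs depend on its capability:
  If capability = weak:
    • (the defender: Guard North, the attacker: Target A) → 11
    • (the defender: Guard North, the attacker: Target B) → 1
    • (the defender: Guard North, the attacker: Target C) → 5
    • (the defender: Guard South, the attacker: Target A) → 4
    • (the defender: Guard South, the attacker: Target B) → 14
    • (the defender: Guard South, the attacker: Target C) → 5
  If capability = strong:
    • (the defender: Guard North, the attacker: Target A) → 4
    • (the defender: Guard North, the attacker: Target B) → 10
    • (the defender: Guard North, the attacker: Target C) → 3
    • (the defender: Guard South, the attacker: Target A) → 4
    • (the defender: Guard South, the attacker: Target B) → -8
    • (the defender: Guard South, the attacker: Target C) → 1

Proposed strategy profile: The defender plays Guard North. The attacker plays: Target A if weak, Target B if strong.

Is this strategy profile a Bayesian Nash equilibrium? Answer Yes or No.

The defender plays Guard North: E[Guard North] = 0.7·(-2) + 0.3·(12) = 2.2; E[Guard South] = 0.4. Best-responding. ✓
The attacker (capability weak), facing Guard North: Target A gives 11, Target B gives 1, Target C gives 5. Proposed Target A is best. ✓
The attacker (capability strong), facing Guard North: Target A gives 4, Target B gives 10, Target C gives 3. Proposed Target B is best. ✓

Yes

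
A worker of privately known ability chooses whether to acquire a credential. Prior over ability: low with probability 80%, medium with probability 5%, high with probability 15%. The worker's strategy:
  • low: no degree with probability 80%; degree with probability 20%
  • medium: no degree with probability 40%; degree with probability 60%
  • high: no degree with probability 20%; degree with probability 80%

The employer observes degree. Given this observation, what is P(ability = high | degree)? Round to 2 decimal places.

P(degree) = 0.8·0.2 + 0.05·0.6 + 0.15·0.8 = 0.31
P(high | degree) = (0.15·0.8) / 0.31 = 0.12 / 0.31 = 0.387097

0.39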